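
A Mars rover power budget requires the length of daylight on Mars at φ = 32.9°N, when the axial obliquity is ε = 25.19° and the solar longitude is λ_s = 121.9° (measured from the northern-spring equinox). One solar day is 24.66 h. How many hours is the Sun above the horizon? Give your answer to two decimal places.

14.32 h

Solar declination: sin δ = sin ε · sin λ_s = sin 25.19° × sin 121.9° = 0.36134, so δ = +21.183°.
cos H₀ = −tan φ · tan δ = −tan(+32.9°) × tan(+21.183°) = -0.2507, so H₀ = 1.8242 rad = 104.52°.
Daylight = 2H₀/(2π) × 24.66 h = (1.8242/π) × 24.66 = 14.32 h.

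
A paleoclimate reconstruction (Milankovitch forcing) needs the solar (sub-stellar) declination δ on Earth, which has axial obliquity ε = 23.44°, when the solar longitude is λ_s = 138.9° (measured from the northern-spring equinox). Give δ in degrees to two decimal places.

sin δ = sin ε · sin λ_s = sin 23.44° × sin 138.9° = 0.261496.
δ = arcsin(0.261496) = +15.16°.

δ = +15.16°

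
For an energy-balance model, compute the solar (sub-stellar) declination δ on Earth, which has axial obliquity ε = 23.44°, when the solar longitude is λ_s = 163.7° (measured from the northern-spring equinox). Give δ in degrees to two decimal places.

sin δ = sin ε · sin λ_s = sin 23.44° × sin 163.7° = 0.111646.
δ = arcsin(0.111646) = +6.41°.

δ = +6.41°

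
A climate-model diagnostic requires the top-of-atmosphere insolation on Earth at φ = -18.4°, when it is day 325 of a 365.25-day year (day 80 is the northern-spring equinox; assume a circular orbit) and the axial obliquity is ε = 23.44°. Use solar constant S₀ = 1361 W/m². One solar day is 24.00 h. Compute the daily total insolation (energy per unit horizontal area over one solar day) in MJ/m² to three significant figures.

Solar longitude: λ_s = 360° × (325 − 80)/365.25 = 241.478°.
sin δ = sin 23.44° × sin 241.478° = -0.34951, so δ = -20.457°.
cos H₀ = −tan(-18.4°) tan(-20.457°) = -0.1241, H₀ = 1.6952 rad.
Bracket: H₀ sin φ sin δ + cos φ cos δ sin H₀ = 1.6952×-0.31565×-0.34951 + 0.94888×0.93693×0.99227 = 0.187019 + 0.882162 = 1.069181.
Q̄ = (S₀/π) × [bracket] = (1361/π) × 1.069181 = 463.19 W/m².
Daily total = Q̄ × 24.00 h × 3600 s/h = 463.19 × 24.00 × 3600 / 10⁶ = 40.02 MJ/m².

40.0 MJ/m²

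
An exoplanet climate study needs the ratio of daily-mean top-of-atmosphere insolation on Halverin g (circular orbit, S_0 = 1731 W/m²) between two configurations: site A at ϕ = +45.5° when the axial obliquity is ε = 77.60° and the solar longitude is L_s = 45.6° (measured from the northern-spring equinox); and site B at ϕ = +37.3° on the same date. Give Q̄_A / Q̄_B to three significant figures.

Q̄_A / Q̄_B ≈ 1.12

— Configuration A (ϕ=+45.5°):
Solar declination: sin δ = sin ε · sin L_s = sin 77.60° × sin 45.6° = 0.69781, so δ = +44.251°.
cos h₀ = −tan(+45.5°) tan(+44.251°) = -0.9914, h₀ = 3.0100 rad.
Bracket: h₀ sin ϕ sin δ + cos ϕ cos δ sin h₀ = 3.0100×0.71325×0.69781 + 0.70091×0.71629×0.13123 = 1.498116 + 0.065885 = 1.564001.
Q̄ = (S_0/π) × [bracket] = (1731/π) × 1.564001 = 861.76 W/m².
— Configuration B (ϕ=+37.3°):
cos h₀ = −tan(+37.3°) tan(+44.251°) = -0.7421, h₀ = 2.4071 rad.
Bracket: h₀ sin ϕ sin δ + cos ϕ cos δ sin h₀ = 2.4071×0.60599×0.69781 + 0.79547×0.71629×0.67024 = 1.017880 + 0.381894 = 1.399774.
Q̄ = (S_0/π) × [bracket] = (1731/π) × 1.399774 = 771.27 W/m².
Ratio Q̄_A / Q̄_B = 861.76 / 771.27 = 1.117.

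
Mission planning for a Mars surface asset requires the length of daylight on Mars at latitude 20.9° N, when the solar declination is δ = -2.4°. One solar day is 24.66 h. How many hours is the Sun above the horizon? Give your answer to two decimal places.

12.20 h

cos H₀ = −tan φ · tan δ = −tan(+20.9°) × tan(-2.400°) = 0.0160, so H₀ = 1.5548 rad = 89.08°.
Daylight = 2H₀/(2π) × 24.66 h = (1.5548/π) × 24.66 = 12.20 h.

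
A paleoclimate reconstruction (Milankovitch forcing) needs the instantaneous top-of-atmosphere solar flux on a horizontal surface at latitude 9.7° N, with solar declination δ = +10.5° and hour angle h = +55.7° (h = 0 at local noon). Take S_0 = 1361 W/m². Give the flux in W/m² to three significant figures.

785 W/m²

cos θ_z = sin ϕ sin δ + cos ϕ cos δ cos h = 0.030705 + 0.546168 = 0.576873.
Flux = S_0 · cos θ_z = 1361 × 0.576873 = 785.1 W/m².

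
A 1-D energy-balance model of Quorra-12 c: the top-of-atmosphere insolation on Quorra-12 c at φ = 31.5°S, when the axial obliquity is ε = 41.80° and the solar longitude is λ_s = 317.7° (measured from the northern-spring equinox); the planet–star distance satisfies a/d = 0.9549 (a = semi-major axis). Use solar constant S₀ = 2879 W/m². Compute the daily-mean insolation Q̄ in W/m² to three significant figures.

Q̄ ≈ 975 W/m²

Solar declination: sin δ = sin ε · sin λ_s = sin 41.80° × sin 317.7° = -0.44858, so δ = -26.653°.
cos H₀ = −tan(-31.5°) tan(-26.653°) = -0.3076, H₀ = 1.8834 rad.
Bracket: H₀ sin φ sin δ + cos φ cos δ sin H₀ = 1.8834×-0.52250×-0.44858 + 0.85264×0.89374×0.95152 = 0.441437 + 0.725095 = 1.166532.
Inverse-square distance factor (a/d)² = 0.9549² = 0.911834.
Q̄ = (S₀/π) × 0.911834 × [bracket] = (2879/π) × 0.911834 × 1.166532 = 974.8 W/m².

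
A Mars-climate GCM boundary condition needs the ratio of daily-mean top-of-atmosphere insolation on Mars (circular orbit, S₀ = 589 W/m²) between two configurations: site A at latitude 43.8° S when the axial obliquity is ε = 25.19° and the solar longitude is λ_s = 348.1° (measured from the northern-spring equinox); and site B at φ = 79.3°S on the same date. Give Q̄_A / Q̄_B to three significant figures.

— Configuration A (φ=-43.8°):
Solar declination: sin δ = sin ε · sin λ_s = sin 25.19° × sin 348.1° = -0.08776, so δ = -5.035°.
cos H₀ = −tan(-43.8°) tan(-5.035°) = -0.0845, H₀ = 1.6554 rad.
Bracket: H₀ sin φ sin δ + cos φ cos δ sin H₀ = 1.6554×-0.69214×-0.08776 + 0.72176×0.99614×0.99642 = 0.100553 + 0.716400 = 0.816953.
Q̄ = (S₀/π) × [bracket] = (589/π) × 0.816953 = 153.17 W/m².
— Configuration B (φ=-79.3°):
cos H₀ = −tan(-79.3°) tan(-5.035°) = -0.4663, H₀ = 2.0559 rad.
Bracket: H₀ sin φ sin δ + cos φ cos δ sin H₀ = 2.0559×-0.98261×-0.08776 + 0.18567×0.99614×0.88464 = 0.177288 + 0.163617 = 0.340905.
Q̄ = (S₀/π) × [bracket] = (589/π) × 0.340905 = 63.914 W/m².
Ratio Q̄_A / Q̄_B = 153.17 / 63.914 = 2.397.

Q̄_A / Q̄_B ≈ 2.40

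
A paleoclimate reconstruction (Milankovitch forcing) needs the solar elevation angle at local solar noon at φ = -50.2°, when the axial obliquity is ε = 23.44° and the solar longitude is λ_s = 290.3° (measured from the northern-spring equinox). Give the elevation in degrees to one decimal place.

Solar declination: sin δ = sin ε · sin λ_s = sin 23.44° × sin 290.3° = -0.37308, so δ = -21.906°.
At local noon the hour angle is zero, so the zenith angle equals |φ − δ| = |-50.2° − (-21.906°)| = 28.294°.
Elevation = 90° − 28.294° = 61.7°.

61.7°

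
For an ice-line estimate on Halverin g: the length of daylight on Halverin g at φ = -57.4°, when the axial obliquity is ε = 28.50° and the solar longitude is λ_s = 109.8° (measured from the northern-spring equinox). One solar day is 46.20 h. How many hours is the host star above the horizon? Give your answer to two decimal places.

Solar declination: sin δ = sin ε · sin λ_s = sin 28.50° × sin 109.8° = 0.44895, so δ = +26.676°.
cos H₀ = −tan φ · tan δ = −tan(-57.4°) × tan(+26.676°) = 0.7856, so H₀ = 0.6671 rad = 38.22°.
Daylight = 2H₀/(2π) × 46.20 h = (0.6671/π) × 46.20 = 9.81 h.

9.81 h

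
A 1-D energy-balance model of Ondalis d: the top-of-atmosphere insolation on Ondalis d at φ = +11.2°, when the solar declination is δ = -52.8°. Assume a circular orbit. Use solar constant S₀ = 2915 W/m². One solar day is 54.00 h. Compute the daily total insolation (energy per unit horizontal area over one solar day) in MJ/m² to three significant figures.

66.8 MJ/m²

cos H₀ = −tan(+11.2°) tan(-52.800°) = 0.2609, H₀ = 1.3069 rad.
Bracket: H₀ sin φ sin δ + cos φ cos δ sin H₀ = 1.3069×0.19423×-0.79653 + 0.98096×0.60460×0.96538 = -0.202191 + 0.572556 = 0.370365.
Q̄ = (S₀/π) × [bracket] = (2915/π) × 0.370365 = 343.65 W/m².
Daily total = Q̄ × 54.00 h × 3600 s/h = 343.65 × 54.00 × 3600 / 10⁶ = 66.81 MJ/m².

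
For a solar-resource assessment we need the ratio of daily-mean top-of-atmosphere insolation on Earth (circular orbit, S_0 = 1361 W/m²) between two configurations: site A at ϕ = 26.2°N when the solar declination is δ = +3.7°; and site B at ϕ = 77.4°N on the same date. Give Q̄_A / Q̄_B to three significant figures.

Q̄_A / Q̄_B ≈ 2.89

— Configuration A (ϕ=+26.2°):
cos h₀ = −tan(+26.2°) tan(+3.700°) = -0.0318, h₀ = 1.6026 rad.
Bracket: h₀ sin ϕ sin δ + cos ϕ cos δ sin h₀ = 1.6026×0.44151×0.06453 + 0.89726×0.99792×0.99949 = 0.045659 + 0.894937 = 0.940596.
Q̄ = (S_0/π) × [bracket] = (1361/π) × 0.940596 = 407.48 W/m².
— Configuration B (ϕ=+77.4°):
cos h₀ = −tan(+77.4°) tan(+3.700°) = -0.2893, h₀ = 1.8643 rad.
Bracket: h₀ sin ϕ sin δ + cos ϕ cos δ sin h₀ = 1.8643×0.97592×0.06453 + 0.21814×0.99792×0.95724 = 0.117406 + 0.208378 = 0.325784.
Q̄ = (S_0/π) × [bracket] = (1361/π) × 0.325784 = 141.14 W/m².
Ratio Q̄_A / Q̄_B = 407.48 / 141.14 = 2.887.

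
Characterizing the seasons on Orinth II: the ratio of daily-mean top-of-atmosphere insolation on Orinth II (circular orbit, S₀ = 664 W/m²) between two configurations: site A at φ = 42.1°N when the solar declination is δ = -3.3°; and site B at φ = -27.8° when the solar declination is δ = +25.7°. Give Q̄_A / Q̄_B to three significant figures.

— Configuration A (φ=+42.1°):
cos H₀ = −tan(+42.1°) tan(-3.300°) = 0.0521, H₀ = 1.5187 rad.
Bracket: H₀ sin φ sin δ + cos φ cos δ sin H₀ = 1.5187×0.67043×-0.05756 + 0.74198×0.99834×0.99864 = -0.058607 + 0.739741 = 0.681134.
Q̄ = (S₀/π) × [bracket] = (664/π) × 0.681134 = 143.96 W/m².
— Configuration B (φ=-27.8°):
cos H₀ = −tan(-27.8°) tan(+25.700°) = 0.2537, H₀ = 1.3142 rad.
Bracket: H₀ sin φ sin δ + cos φ cos δ sin H₀ = 1.3142×-0.46639×0.43366 + 0.88458×0.90108×0.96727 = -0.265803 + 0.770989 = 0.505186.
Q̄ = (S₀/π) × [bracket] = (664/π) × 0.505186 = 106.77 W/m².
Ratio Q̄_A / Q̄_B = 143.96 / 106.77 = 1.348.

Q̄_A / Q̄_B ≈ 1.35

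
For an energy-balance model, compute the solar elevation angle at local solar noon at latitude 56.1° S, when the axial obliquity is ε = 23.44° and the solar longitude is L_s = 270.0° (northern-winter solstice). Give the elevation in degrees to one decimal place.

57.3°

Solar declination: sin δ = sin ε · sin L_s = sin 23.44° × sin 270.0° = -0.39779, so δ = -23.440°.
At local noon the hour angle is zero, so the zenith angle equals |ϕ − δ| = |-56.1° − (-23.440°)| = 32.660°.
Elevation = 90° − 32.660° = 57.3°.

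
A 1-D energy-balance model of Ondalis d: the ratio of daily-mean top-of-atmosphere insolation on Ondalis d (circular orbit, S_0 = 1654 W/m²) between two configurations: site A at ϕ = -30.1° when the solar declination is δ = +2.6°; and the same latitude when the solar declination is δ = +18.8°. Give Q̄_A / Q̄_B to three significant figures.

— Configuration A (ϕ=-30.1°):
cos h₀ = −tan(-30.1°) tan(+2.600°) = 0.0263, h₀ = 1.5445 rad.
Bracket: h₀ sin ϕ sin δ + cos ϕ cos δ sin h₀ = 1.5445×-0.50151×0.04536 + 0.86515×0.99897×0.99965 = -0.035135 + 0.863956 = 0.828821.
Q̄ = (S_0/π) × [bracket] = (1654/π) × 0.828821 = 436.36 W/m².
— Configuration B (ϕ=-30.1°):
cos h₀ = −tan(-30.1°) tan(+18.800°) = 0.1973, h₀ = 1.3722 rad.
Bracket: h₀ sin ϕ sin δ + cos ϕ cos δ sin h₀ = 1.3722×-0.50151×0.32227 + 0.86515×0.94665×0.98034 = -0.221777 + 0.802893 = 0.581116.
Q̄ = (S_0/π) × [bracket] = (1654/π) × 0.581116 = 305.95 W/m².
Ratio Q̄_A / Q̄_B = 436.36 / 305.95 = 1.426.

Q̄_A / Q̄_B ≈ 1.43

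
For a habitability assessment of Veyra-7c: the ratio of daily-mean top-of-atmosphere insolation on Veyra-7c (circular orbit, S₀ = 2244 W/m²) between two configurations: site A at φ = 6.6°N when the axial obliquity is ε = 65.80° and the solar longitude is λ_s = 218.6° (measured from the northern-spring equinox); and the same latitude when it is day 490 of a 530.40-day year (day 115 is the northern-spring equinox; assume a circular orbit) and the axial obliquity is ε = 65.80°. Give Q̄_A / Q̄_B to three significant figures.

Q̄_A / Q̄_B ≈ 2.20

— Configuration A (φ=+6.6°):
Solar declination: sin δ = sin ε · sin λ_s = sin 65.80° × sin 218.6° = -0.56905, so δ = -34.684°.
cos H₀ = −tan(+6.6°) tan(-34.684°) = 0.0801, H₀ = 1.4906 rad.
Bracket: H₀ sin φ sin δ + cos φ cos δ sin H₀ = 1.4906×0.11494×-0.56905 + 0.99337×0.82230×0.99679 = -0.097495 + 0.814226 = 0.716731.
Q̄ = (S₀/π) × [bracket] = (2244/π) × 0.716731 = 511.95 W/m².
— Configuration B (φ=+6.6°):
Solar longitude: λ_s = 360° × (490 − 115)/530.40 = 254.525°.
sin δ = sin 65.80° × sin 254.525° = -0.87905, so δ = -61.528°.
cos H₀ = −tan(+6.6°) tan(-61.528°) = 0.2134, H₀ = 1.3558 rad.
Bracket: H₀ sin φ sin δ + cos φ cos δ sin H₀ = 1.3558×0.11494×-0.87905 + 0.99337×0.47672×0.97698 = -0.136987 + 0.462658 = 0.325671.
Q̄ = (S₀/π) × [bracket] = (2244/π) × 0.325671 = 232.62 W/m².
Ratio Q̄_A / Q̄_B = 511.95 / 232.62 = 2.201.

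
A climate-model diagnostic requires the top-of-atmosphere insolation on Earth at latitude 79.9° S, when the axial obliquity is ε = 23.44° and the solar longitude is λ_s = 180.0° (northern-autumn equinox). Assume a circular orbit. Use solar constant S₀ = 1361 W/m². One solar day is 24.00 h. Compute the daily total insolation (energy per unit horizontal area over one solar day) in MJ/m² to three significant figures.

Solar declination: sin δ = sin ε · sin λ_s = sin 23.44° × sin 180.0° = 0.00000, so δ = +0.000°.
cos H₀ = −tan(-79.9°) tan(+0.000°) = 0.0000, H₀ = 1.5708 rad.
Bracket: H₀ sin φ sin δ + cos φ cos δ sin H₀ = 1.5708×-0.98450×0.00000 + 0.17537×1.00000×1.00000 = -0.000000 + 0.175370 = 0.175370.
Q̄ = (S₀/π) × [bracket] = (1361/π) × 0.175370 = 75.974 W/m².
Daily total = Q̄ × 24.00 h × 3600 s/h = 75.974 × 24.00 × 3600 / 10⁶ = 6.564 MJ/m².

6.56 MJ/m²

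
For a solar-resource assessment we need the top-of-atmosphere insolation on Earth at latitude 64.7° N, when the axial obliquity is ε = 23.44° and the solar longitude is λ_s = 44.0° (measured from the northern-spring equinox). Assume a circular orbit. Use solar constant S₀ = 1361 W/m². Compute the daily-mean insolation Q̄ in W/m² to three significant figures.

Solar declination: sin δ = sin ε · sin λ_s = sin 23.44° × sin 44.0° = 0.27633, so δ = +16.041°.
cos H₀ = −tan(+64.7°) tan(+16.041°) = -0.6083, H₀ = 2.2247 rad.
Bracket: H₀ sin φ sin δ + cos φ cos δ sin H₀ = 2.2247×0.90408×0.27633 + 0.42736×0.96106×0.79374 = 0.555784 + 0.326004 = 0.881788.
Q̄ = (S₀/π) × [bracket] = (1361/π) × 0.881788 = 382.0 W/m².

Q̄ ≈ 382 W/m²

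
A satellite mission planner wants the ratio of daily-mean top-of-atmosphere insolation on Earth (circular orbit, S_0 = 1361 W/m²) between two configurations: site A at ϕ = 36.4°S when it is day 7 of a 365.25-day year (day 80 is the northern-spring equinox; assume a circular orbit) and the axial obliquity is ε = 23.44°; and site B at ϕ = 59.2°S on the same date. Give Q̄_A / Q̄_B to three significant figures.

Q̄_A / Q̄_B ≈ 1.03

— Configuration A (ϕ=-36.4°):
Solar longitude: L_s = 360° × (7 − 80)/365.25 = -71.951°, i.e. -71.951° + 360° = 288.049°.
sin δ = sin 23.44° × sin 288.049° = -0.37821, so δ = -22.223°.
cos h₀ = −tan(-36.4°) tan(-22.223°) = -0.3012, h₀ = 1.8768 rad.
Bracket: h₀ sin ϕ sin δ + cos ϕ cos δ sin h₀ = 1.8768×-0.59342×-0.37821 + 0.80489×0.92572×0.95356 = 0.421224 + 0.710500 = 1.131724.
Q̄ = (S_0/π) × [bracket] = (1361/π) × 1.131724 = 490.29 W/m².
— Configuration B (ϕ=-59.2°):
cos h₀ = −tan(-59.2°) tan(-22.223°) = -0.6854, h₀ = 2.3259 rad.
Bracket: h₀ sin ϕ sin δ + cos ϕ cos δ sin h₀ = 2.3259×-0.85896×-0.37821 + 0.51204×0.92572×0.72820 = 0.755609 + 0.345171 = 1.100780.
Q̄ = (S_0/π) × [bracket] = (1361/π) × 1.100780 = 476.88 W/m².
Ratio Q̄_A / Q̄_B = 490.29 / 476.88 = 1.028.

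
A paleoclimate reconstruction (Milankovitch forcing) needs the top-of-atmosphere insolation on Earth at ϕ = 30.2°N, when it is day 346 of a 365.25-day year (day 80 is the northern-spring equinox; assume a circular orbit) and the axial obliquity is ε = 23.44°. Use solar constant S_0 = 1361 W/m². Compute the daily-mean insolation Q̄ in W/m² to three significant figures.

Q̄ ≈ 220 W/m²

Solar longitude: L_s = 360° × (346 − 80)/365.25 = 262.177°.
sin δ = sin 23.44° × sin 262.177° = -0.39409, so δ = -23.209°.
cos h₀ = −tan(+30.2°) tan(-23.209°) = 0.2496, h₀ = 1.3186 rad.
Bracket: h₀ sin ϕ sin δ + cos ϕ cos δ sin h₀ = 1.3186×0.50302×-0.39409 + 0.86427×0.91907×0.96836 = -0.261393 + 0.769192 = 0.507799.
Q̄ = (S_0/π) × [bracket] = (1361/π) × 0.507799 = 220.0 W/m².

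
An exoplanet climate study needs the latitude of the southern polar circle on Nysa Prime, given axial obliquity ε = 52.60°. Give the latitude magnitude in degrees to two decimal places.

The polar circle is the lowest latitude that experiences at least one full rotation of continuous darkness at the northern-summer solstice; it lies at |φ| = 90° − ε = 90° − 52.60° = 37.40°.

37.40°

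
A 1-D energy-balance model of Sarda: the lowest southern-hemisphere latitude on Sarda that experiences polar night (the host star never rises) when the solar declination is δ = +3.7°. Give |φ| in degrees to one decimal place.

Polar night requires cos H₀ = −tan φ tan δ ≥ 1, i.e. tan φ tan δ ≤ −1.
The boundary is |tan φ| · |tan δ| = 1, so |φ| = 90° − |δ| = 90° − 3.7° = 86.3° in the southern hemisphere.

|φ| = 86.3°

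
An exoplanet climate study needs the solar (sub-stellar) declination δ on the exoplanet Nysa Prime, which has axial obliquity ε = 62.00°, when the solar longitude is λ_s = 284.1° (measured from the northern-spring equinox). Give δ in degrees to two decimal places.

sin δ = sin ε · sin λ_s = sin 62.00° × sin 284.1° = -0.856346.
δ = arcsin(-0.856346) = -58.91°.

δ = -58.91°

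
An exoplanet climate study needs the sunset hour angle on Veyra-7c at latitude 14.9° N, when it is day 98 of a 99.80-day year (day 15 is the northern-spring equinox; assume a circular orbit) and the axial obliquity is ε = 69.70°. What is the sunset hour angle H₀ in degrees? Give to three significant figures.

Solar longitude: λ_s = 360° × (98 − 15)/99.80 = 299.399°.
sin δ = sin 69.70° × sin 299.399° = -0.81711, so δ = -54.797°.
cos H₀ = −tan φ · tan δ = −tan(+14.9°) × tan(-54.797°) = 0.3771, so H₀ = 1.1841 rad = 67.84°.

H₀ = 67.8°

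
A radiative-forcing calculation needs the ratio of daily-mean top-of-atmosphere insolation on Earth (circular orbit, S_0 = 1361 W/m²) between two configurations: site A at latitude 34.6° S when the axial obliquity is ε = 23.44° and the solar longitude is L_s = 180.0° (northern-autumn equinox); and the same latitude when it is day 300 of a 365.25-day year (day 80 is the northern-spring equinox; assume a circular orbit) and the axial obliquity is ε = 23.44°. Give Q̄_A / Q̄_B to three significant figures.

— Configuration A (ϕ=-34.6°):
Solar declination: sin δ = sin ε · sin L_s = sin 23.44° × sin 180.0° = 0.00000, so δ = +0.000°.
cos h₀ = −tan(-34.6°) tan(+0.000°) = 0.0000, h₀ = 1.5708 rad.
Bracket: h₀ sin ϕ sin δ + cos ϕ cos δ sin h₀ = 1.5708×-0.56784×0.00000 + 0.82314×1.00000×1.00000 = -0.000000 + 0.823140 = 0.823140.
Q̄ = (S_0/π) × [bracket] = (1361/π) × 0.823140 = 356.60 W/m².
— Configuration B (ϕ=-34.6°):
Solar longitude: L_s = 360° × (300 − 80)/365.25 = 216.838°.
sin δ = sin 23.44° × sin 216.838° = -0.23849, so δ = -13.798°.
cos h₀ = −tan(-34.6°) tan(-13.798°) = -0.1694, h₀ = 1.7410 rad.
Bracket: h₀ sin ϕ sin δ + cos ϕ cos δ sin h₀ = 1.7410×-0.56784×-0.23849 + 0.82314×0.97114×0.98554 = 0.235773 + 0.787825 = 1.023598.
Q̄ = (S_0/π) × [bracket] = (1361/π) × 1.023598 = 443.44 W/m².
Ratio Q̄_A / Q̄_B = 356.60 / 443.44 = 0.8042.

Q̄_A / Q̄_B ≈ 0.804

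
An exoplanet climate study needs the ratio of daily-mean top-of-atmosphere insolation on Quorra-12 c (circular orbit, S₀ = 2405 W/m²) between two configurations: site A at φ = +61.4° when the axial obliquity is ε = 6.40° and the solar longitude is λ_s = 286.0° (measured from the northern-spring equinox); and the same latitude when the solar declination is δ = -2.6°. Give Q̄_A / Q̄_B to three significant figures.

Q̄_A / Q̄_B ≈ 0.809

— Configuration A (φ=+61.4°):
Solar declination: sin δ = sin ε · sin λ_s = sin 6.40° × sin 286.0° = -0.10715, so δ = -6.151°.
cos H₀ = −tan(+61.4°) tan(-6.151°) = 0.1977, H₀ = 1.3718 rad.
Bracket: H₀ sin φ sin δ + cos φ cos δ sin H₀ = 1.3718×0.87798×-0.10715 + 0.47869×0.99424×0.98027 = -0.129053 + 0.466543 = 0.337490.
Q̄ = (S₀/π) × [bracket] = (2405/π) × 0.337490 = 258.36 W/m².
— Configuration B (φ=+61.4°):
cos H₀ = −tan(+61.4°) tan(-2.600°) = 0.0833, H₀ = 1.4874 rad.
Bracket: H₀ sin φ sin δ + cos φ cos δ sin H₀ = 1.4874×0.87798×-0.04536 + 0.47869×0.99897×0.99653 = -0.059236 + 0.476538 = 0.417302.
Q̄ = (S₀/π) × [bracket] = (2405/π) × 0.417302 = 319.46 W/m².
Ratio Q̄_A / Q̄_B = 258.36 / 319.46 = 0.8087.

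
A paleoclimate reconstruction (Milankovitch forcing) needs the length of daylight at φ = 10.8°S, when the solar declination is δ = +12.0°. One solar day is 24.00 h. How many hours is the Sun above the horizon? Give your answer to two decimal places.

cos H₀ = −tan φ · tan δ = −tan(-10.8°) × tan(+12.000°) = 0.0405, so H₀ = 1.5302 rad = 87.68°.
Daylight = 2H₀/(2π) × 24.00 h = (1.5302/π) × 24.00 = 11.69 h.

11.69 h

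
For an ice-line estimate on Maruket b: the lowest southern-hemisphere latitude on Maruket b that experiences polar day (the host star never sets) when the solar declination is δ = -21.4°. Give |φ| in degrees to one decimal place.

Polar day requires cos H₀ = −tan φ tan δ ≤ −1, i.e. tan φ tan δ ≥ 1.
The boundary is |tan φ| · |tan δ| = 1, so |φ| = 90° − |δ| = 90° − 21.4° = 68.6° in the southern hemisphere.

|φ| = 68.6°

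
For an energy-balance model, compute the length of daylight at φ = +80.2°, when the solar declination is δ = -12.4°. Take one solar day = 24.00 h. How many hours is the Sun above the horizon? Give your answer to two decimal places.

cos H₀ = −tan φ · tan δ = 1.2729 ≥ 1, so the Sun never rises (polar night) and H₀ = 0.
Daylight = 2H₀/(2π) × 24.00 h = (0.0000/π) × 24.00 = 0.00 h.

0.00 h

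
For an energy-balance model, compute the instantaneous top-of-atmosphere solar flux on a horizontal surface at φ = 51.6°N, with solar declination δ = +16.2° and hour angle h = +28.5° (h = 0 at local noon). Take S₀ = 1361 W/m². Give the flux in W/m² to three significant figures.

cos θ_z = sin φ sin δ + cos φ cos δ cos h = 0.218644 + 0.524201 = 0.742845.
Flux = S₀ · cos θ_z = 1361 × 0.742845 = 1011 W/m².

1.01e+03 W/m²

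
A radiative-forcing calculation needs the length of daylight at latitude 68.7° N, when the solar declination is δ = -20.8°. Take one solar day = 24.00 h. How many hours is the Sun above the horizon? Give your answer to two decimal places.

cos H₀ = −tan φ · tan δ = −tan(+68.7°) × tan(-20.800°) = 0.9743, so H₀ = 0.2272 rad = 13.02°.
Daylight = 2H₀/(2π) × 24.00 h = (0.2272/π) × 24.00 = 1.74 h.

1.74 h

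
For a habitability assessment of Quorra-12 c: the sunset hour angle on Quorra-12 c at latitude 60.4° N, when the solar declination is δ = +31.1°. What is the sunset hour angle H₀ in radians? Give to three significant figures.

Sunrise equation: cos H₀ = −tan φ · tan δ = -1.0619 ≤ −1, so the host star never sets (polar day) and H₀ = π.

H₀ = 3.14 rad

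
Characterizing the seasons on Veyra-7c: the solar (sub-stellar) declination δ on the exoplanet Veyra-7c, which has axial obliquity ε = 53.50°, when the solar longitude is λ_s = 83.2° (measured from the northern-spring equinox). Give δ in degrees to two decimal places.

δ = +52.96°

sin δ = sin ε · sin λ_s = sin 53.50° × sin 83.2° = 0.798202.
δ = arcsin(0.798202) = +52.96°.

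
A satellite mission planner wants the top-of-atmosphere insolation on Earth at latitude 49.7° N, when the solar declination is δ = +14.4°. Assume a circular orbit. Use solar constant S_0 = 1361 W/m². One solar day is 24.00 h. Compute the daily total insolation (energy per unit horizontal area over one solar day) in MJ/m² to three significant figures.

cos h₀ = −tan(+49.7°) tan(+14.400°) = -0.3028, h₀ = 1.8784 rad.
Bracket: h₀ sin ϕ sin δ + cos ϕ cos δ sin h₀ = 1.8784×0.76267×0.24869 + 0.64679×0.96858×0.95307 = 0.356273 + 0.597068 = 0.953341.
Q̄ = (S_0/π) × [bracket] = (1361/π) × 0.953341 = 413.01 W/m².
Daily total = Q̄ × 24.00 h × 3600 s/h = 413.01 × 24.00 × 3600 / 10⁶ = 35.68 MJ/m².

35.7 MJ/m²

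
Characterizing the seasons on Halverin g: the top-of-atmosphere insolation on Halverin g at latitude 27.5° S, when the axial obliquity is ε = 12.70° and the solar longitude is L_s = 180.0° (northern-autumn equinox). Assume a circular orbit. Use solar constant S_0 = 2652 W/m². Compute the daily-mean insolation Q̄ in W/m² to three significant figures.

Solar declination: sin δ = sin ε · sin L_s = sin 12.70° × sin 180.0° = 0.00000, so δ = +0.000°.
cos h₀ = −tan(-27.5°) tan(+0.000°) = 0.0000, h₀ = 1.5708 rad.
Bracket: h₀ sin ϕ sin δ + cos ϕ cos δ sin h₀ = 1.5708×-0.46175×0.00000 + 0.88701×1.00000×1.00000 = -0.000000 + 0.887010 = 0.887010.
Q̄ = (S_0/π) × [bracket] = (2652/π) × 0.887010 = 748.8 W/m².

Q̄ ≈ 749 W/m²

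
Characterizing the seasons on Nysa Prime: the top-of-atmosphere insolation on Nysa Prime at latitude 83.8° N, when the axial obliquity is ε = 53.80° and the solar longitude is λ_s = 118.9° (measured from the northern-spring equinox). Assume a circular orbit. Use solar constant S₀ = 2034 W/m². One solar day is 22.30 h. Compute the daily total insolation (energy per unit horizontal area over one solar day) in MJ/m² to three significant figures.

Solar declination: sin δ = sin ε · sin λ_s = sin 53.80° × sin 118.9° = 0.70647, so δ = +44.948°.
cos H₀ = −tan(+83.8°) tan(+44.948°) = -9.1885 ≤ −1 ⇒ polar day, H₀ = π.
Bracket: H₀ sin φ sin δ + cos φ cos δ sin H₀ = 3.1416×0.99415×0.70647 + 0.10800×0.70775×0.00000 = 2.206462 + 0.000000 = 2.206462.
Q̄ = (S₀/π) × [bracket] = (2034/π) × 2.206462 = 1428.6 W/m².
Daily total = Q̄ × 22.30 h × 3600 s/h = 1428.6 × 22.30 × 3600 / 10⁶ = 114.7 MJ/m².

115 MJ/m²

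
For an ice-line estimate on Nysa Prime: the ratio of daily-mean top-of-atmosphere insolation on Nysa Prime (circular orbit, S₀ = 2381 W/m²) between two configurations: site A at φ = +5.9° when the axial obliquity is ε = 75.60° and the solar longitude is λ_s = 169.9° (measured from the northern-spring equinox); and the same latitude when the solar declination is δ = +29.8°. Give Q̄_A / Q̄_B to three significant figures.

— Configuration A (φ=+5.9°):
Solar declination: sin δ = sin ε · sin λ_s = sin 75.60° × sin 169.9° = 0.16986, so δ = +9.780°.
cos H₀ = −tan(+5.9°) tan(+9.780°) = -0.0178, H₀ = 1.5886 rad.
Bracket: H₀ sin φ sin δ + cos φ cos δ sin H₀ = 1.5886×0.10279×0.16986 + 0.99470×0.98547×0.99984 = 0.027737 + 0.980090 = 1.007827.
Q̄ = (S₀/π) × [bracket] = (2381/π) × 1.007827 = 763.83 W/m².
— Configuration B (φ=+5.9°):
cos H₀ = −tan(+5.9°) tan(+29.800°) = -0.0592, H₀ = 1.6300 rad.
Bracket: H₀ sin φ sin δ + cos φ cos δ sin H₀ = 1.6300×0.10279×0.49697 + 0.99470×0.86777×0.99825 = 0.083266 + 0.861660 = 0.944926.
Q̄ = (S₀/π) × [bracket] = (2381/π) × 0.944926 = 716.16 W/m².
Ratio Q̄_A / Q̄_B = 763.83 / 716.16 = 1.067.

Q̄_A / Q̄_B ≈ 1.07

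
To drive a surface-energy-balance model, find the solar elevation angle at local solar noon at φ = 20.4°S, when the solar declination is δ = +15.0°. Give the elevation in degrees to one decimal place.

54.6°

At local noon the hour angle is zero, so the zenith angle equals |φ − δ| = |-20.4° − (+15.000°)| = 35.400°.
Elevation = 90° − 35.400° = 54.6°.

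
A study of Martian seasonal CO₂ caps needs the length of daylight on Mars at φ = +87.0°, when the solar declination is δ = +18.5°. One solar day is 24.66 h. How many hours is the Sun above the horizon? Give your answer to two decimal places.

Sunrise equation: cos H₀ = −tan φ · tan δ = -6.3845 ≤ −1, so the Sun never sets (polar day) and H₀ = π.
Daylight = 2H₀/(2π) × 24.66 h = (3.1416/π) × 24.66 = 24.66 h.

24.66 h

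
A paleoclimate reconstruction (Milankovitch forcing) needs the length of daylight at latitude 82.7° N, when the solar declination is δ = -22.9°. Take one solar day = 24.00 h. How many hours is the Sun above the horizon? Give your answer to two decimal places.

0.00 h

cos H₀ = −tan φ · tan δ = 3.2975 ≥ 1, so the Sun never rises (polar night) and H₀ = 0.
Daylight = 2H₀/(2π) × 24.00 h = (0.0000/π) × 24.00 = 0.00 h.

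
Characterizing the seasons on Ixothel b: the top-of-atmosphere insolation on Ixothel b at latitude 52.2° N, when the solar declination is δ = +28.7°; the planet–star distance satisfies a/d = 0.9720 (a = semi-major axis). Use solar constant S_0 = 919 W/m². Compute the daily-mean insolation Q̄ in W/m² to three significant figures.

cos h₀ = −tan(+52.2°) tan(+28.700°) = -0.7058, h₀ = 2.3544 rad.
Bracket: h₀ sin ϕ sin δ + cos ϕ cos δ sin h₀ = 2.3544×0.79016×0.48022 + 0.61291×0.87715×0.70840 = 0.893379 + 0.380846 = 1.274225.
Inverse-square distance factor (a/d)² = 0.9720² = 0.944784.
Q̄ = (S_0/π) × 0.944784 × [bracket] = (919/π) × 0.944784 × 1.274225 = 352.2 W/m².

Q̄ ≈ 352 W/m²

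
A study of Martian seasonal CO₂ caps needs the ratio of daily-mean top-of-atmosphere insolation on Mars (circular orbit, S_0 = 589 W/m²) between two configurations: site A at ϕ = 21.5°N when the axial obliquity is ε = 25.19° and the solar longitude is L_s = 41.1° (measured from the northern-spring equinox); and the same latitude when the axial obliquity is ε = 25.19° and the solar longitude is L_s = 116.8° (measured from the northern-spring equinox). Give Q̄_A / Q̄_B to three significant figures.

Q̄_A / Q̄_B ≈ 0.972

— Configuration A (ϕ=+21.5°):
Solar declination: sin δ = sin ε · sin L_s = sin 25.19° × sin 41.1° = 0.27979, so δ = +16.248°.
cos h₀ = −tan(+21.5°) tan(+16.248°) = -0.1148, h₀ = 1.6858 rad.
Bracket: h₀ sin ϕ sin δ + cos ϕ cos δ sin h₀ = 1.6858×0.36650×0.27979 + 0.93042×0.96006×0.99339 = 0.172867 + 0.887355 = 1.060222.
Q̄ = (S_0/π) × [bracket] = (589/π) × 1.060222 = 198.78 W/m².
— Configuration B (ϕ=+21.5°):
Solar declination: sin δ = sin ε · sin L_s = sin 25.19° × sin 116.8° = 0.37990, so δ = +22.328°.
cos h₀ = −tan(+21.5°) tan(+22.328°) = -0.1618, h₀ = 1.7333 rad.
Bracket: h₀ sin ϕ sin δ + cos ϕ cos δ sin h₀ = 1.7333×0.36650×0.37990 + 0.93042×0.92503×0.98683 = 0.241333 + 0.849331 = 1.090664.
Q̄ = (S_0/π) × [bracket] = (589/π) × 1.090664 = 204.48 W/m².
Ratio Q̄_A / Q̄_B = 198.78 / 204.48 = 0.9721.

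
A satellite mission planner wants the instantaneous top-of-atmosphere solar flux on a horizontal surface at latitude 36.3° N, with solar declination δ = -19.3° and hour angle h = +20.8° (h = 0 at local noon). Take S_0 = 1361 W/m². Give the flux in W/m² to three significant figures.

701 W/m²

cos θ_z = sin ϕ sin δ + cos ϕ cos δ cos h = -0.195669 + 0.711062 = 0.515393.
Flux = S_0 · cos θ_z = 1361 × 0.515393 = 701.4 W/m².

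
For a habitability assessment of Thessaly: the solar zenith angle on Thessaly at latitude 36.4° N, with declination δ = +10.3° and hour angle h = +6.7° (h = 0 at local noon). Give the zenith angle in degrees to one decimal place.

θ_z = 26.8°

cos θ_z = sin φ sin δ + cos φ cos δ cos h = 0.106105 + 0.786515 = 0.892620.
θ_z = arccos(0.892620) = 26.8°.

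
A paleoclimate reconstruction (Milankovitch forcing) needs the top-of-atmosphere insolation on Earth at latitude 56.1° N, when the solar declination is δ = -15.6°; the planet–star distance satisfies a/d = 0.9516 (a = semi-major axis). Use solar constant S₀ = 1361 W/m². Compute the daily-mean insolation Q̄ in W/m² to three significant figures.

cos H₀ = −tan(+56.1°) tan(-15.600°) = 0.4155, H₀ = 1.1423 rad.
Bracket: H₀ sin φ sin δ + cos φ cos δ sin H₀ = 1.1423×0.83001×-0.26892 + 0.55775×0.96316×0.90959 = -0.254969 + 0.488634 = 0.233665.
Inverse-square distance factor (a/d)² = 0.9516² = 0.905543.
Q̄ = (S₀/π) × 0.905543 × [bracket] = (1361/π) × 0.905543 × 0.233665 = 91.67 W/m².

Q̄ ≈ 91.7 W/m²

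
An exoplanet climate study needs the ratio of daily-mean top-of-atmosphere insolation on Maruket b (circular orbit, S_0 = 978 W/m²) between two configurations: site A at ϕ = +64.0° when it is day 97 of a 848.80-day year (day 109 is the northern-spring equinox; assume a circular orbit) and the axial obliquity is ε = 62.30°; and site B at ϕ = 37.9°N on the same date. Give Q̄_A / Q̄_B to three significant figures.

— Configuration A (ϕ=+64.0°):
Solar longitude: L_s = 360° × (97 − 109)/848.80 = -5.090°, i.e. -5.090° + 360° = 354.910°.
sin δ = sin 62.30° × sin 354.910° = -0.07855, so δ = -4.505°.
cos h₀ = −tan(+64.0°) tan(-4.505°) = 0.1615, h₀ = 1.4085 rad.
Bracket: h₀ sin ϕ sin δ + cos ϕ cos δ sin h₀ = 1.4085×0.89879×-0.07855 + 0.43837×0.99691×0.98687 = -0.099440 + 0.431277 = 0.331837.
Q̄ = (S_0/π) × [bracket] = (978/π) × 0.331837 = 103.30 W/m².
— Configuration B (ϕ=+37.9°):
cos h₀ = −tan(+37.9°) tan(-4.505°) = 0.0613, h₀ = 1.5094 rad.
Bracket: h₀ sin ϕ sin δ + cos ϕ cos δ sin h₀ = 1.5094×0.61429×-0.07855 + 0.78908×0.99691×0.99812 = -0.072832 + 0.785163 = 0.712331.
Q̄ = (S_0/π) × [bracket] = (978/π) × 0.712331 = 221.75 W/m².
Ratio Q̄_A / Q̄_B = 103.30 / 221.75 = 0.4658.

Q̄_A / Q̄_B ≈ 0.466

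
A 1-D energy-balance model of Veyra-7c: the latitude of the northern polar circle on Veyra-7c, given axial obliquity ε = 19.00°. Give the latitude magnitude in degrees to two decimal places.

71.00°

The polar circle is the lowest latitude that experiences at least one full rotation of continuous daylight at the northern-summer solstice; it lies at |ϕ| = 90° − ε = 90° − 19.00° = 71.00°.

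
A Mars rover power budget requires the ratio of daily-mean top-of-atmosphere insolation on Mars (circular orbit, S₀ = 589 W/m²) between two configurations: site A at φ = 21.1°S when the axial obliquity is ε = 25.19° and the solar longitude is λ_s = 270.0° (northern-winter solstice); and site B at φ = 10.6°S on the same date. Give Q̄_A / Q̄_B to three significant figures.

Q̄_A / Q̄_B ≈ 1.08

— Configuration A (φ=-21.1°):
Solar declination: sin δ = sin ε · sin λ_s = sin 25.19° × sin 270.0° = -0.42562, so δ = -25.190°.
cos H₀ = −tan(-21.1°) tan(-25.190°) = -0.1815, H₀ = 1.7533 rad.
Bracket: H₀ sin φ sin δ + cos φ cos δ sin H₀ = 1.7533×-0.36000×-0.42562 + 0.93295×0.90490×0.98339 = 0.268646 + 0.830204 = 1.098850.
Q̄ = (S₀/π) × [bracket] = (589/π) × 1.098850 = 206.02 W/m².
— Configuration B (φ=-10.6°):
cos H₀ = −tan(-10.6°) tan(-25.190°) = -0.0880, H₀ = 1.6589 rad.
Bracket: H₀ sin φ sin δ + cos φ cos δ sin H₀ = 1.6589×-0.18395×-0.42562 + 0.98294×0.90490×0.99612 = 0.129880 + 0.886011 = 1.015891.
Q̄ = (S₀/π) × [bracket] = (589/π) × 1.015891 = 190.46 W/m².
Ratio Q̄_A / Q̄_B = 206.02 / 190.46 = 1.082.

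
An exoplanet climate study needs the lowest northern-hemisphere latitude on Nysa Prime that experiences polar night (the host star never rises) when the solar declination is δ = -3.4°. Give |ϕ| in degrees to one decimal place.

|ϕ| = 86.6°

Polar night requires cos h₀ = −tan ϕ tan δ ≥ 1, i.e. tan ϕ tan δ ≤ −1.
The boundary is |tan ϕ| · |tan δ| = 1, so |ϕ| = 90° − |δ| = 90° − 3.4° = 86.6° in the northern hemisphere.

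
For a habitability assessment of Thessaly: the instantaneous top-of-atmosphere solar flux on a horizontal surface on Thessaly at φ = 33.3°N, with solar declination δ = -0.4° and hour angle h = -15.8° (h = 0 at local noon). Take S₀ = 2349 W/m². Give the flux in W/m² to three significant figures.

1.88e+03 W/m²

cos θ_z = sin φ sin δ + cos φ cos δ cos h = -0.003833 + 0.804209 = 0.800376.
Flux = S₀ · cos θ_z = 2349 × 0.800376 = 1880 W/m².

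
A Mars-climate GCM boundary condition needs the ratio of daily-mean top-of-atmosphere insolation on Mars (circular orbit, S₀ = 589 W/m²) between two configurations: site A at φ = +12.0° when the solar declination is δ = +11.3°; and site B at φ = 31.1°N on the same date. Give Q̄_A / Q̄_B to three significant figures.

Q̄_A / Q̄_B ≈ 1.02

— Configuration A (φ=+12.0°):
cos H₀ = −tan(+12.0°) tan(+11.300°) = -0.0425, H₀ = 1.6133 rad.
Bracket: H₀ sin φ sin δ + cos φ cos δ sin H₀ = 1.6133×0.20791×0.19595 + 0.97815×0.98061×0.99910 = 0.065726 + 0.958320 = 1.024046.
Q̄ = (S₀/π) × [bracket] = (589/π) × 1.024046 = 191.99 W/m².
— Configuration B (φ=+31.1°):
cos H₀ = −tan(+31.1°) tan(+11.300°) = -0.1205, H₀ = 1.6916 rad.
Bracket: H₀ sin φ sin δ + cos φ cos δ sin H₀ = 1.6916×0.51653×0.19595 + 0.85627×0.98061×0.99271 = 0.171214 + 0.833546 = 1.004760.
Q̄ = (S₀/π) × [bracket] = (589/π) × 1.004760 = 188.38 W/m².
Ratio Q̄_A / Q̄_B = 191.99 / 188.38 = 1.019.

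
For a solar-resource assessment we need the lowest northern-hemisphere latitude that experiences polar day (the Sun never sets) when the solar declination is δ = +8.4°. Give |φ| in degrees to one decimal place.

Polar day requires cos H₀ = −tan φ tan δ ≤ −1, i.e. tan φ tan δ ≥ 1.
The boundary is |tan φ| · |tan δ| = 1, so |φ| = 90° − |δ| = 90° − 8.4° = 81.6° in the northern hemisphere.

|φ| = 81.6°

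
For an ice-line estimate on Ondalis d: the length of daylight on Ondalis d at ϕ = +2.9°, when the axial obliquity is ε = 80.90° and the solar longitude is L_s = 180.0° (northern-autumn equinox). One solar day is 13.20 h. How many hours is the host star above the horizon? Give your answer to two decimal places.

6.60 h

Solar declination: sin δ = sin ε · sin L_s = sin 80.90° × sin 180.0° = 0.00000, so δ = +0.000°.
cos h₀ = −tan ϕ · tan δ = −tan(+2.9°) × tan(+0.000°) = -0.0000, so h₀ = 1.5708 rad = 90.00°.
Daylight = 2h₀/(2π) × 13.20 h = (1.5708/π) × 13.20 = 6.60 h.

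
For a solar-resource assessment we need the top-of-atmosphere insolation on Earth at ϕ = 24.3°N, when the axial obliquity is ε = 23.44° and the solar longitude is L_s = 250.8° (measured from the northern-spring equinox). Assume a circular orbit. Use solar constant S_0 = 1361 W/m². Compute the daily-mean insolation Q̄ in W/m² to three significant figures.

Q̄ ≈ 267 W/m²

Solar declination: sin δ = sin ε · sin L_s = sin 23.44° × sin 250.8° = -0.37566, so δ = -22.065°.
cos h₀ = −tan(+24.3°) tan(-22.065°) = 0.1830, h₀ = 1.3867 rad.
Bracket: h₀ sin ϕ sin δ + cos ϕ cos δ sin h₀ = 1.3867×0.41151×-0.37566 + 0.91140×0.92676×0.98311 = -0.214367 + 0.830383 = 0.616016.
Q̄ = (S_0/π) × [bracket] = (1361/π) × 0.616016 = 266.9 W/m².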